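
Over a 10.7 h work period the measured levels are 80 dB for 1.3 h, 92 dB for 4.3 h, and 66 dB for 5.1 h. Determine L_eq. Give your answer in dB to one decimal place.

88.1 dB

L_eq = 10·log₁₀[(1/T)·Σ tᵢ·10^(Lᵢ/10)] with T = 10.7 h.
Σ tᵢ·10^(Lᵢ/10) = 1.3·10^(80/10) + 4.3·10^(92/10) + 5.1·10^(66/10) = 6.965e+09.
L_eq = 10·log₁₀(6.965e+09/10.7) = 88.14 dB.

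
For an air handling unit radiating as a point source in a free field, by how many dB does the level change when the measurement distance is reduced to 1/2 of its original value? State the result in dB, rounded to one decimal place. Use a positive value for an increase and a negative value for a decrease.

A point source loses 6 dB per doubling of distance; generally ΔL = −20·log₁₀(r₂/r₁).
ΔL = −20·log₁₀(0.5) = +6.02 dB.

+6.0 dB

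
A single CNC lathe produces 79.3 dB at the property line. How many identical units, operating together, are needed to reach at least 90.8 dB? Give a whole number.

15

Need L₁ + 10·log₁₀ N ≥ 90.8, i.e. log₁₀ N ≥ 1.15.
N ≥ 10^(11.5/10) = 14.125, so N = 15.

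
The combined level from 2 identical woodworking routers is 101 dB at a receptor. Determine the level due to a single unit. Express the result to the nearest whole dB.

98 dB

2 equal contributions raise the level by 10·log₁₀ 2 = 3.010 dB, so each unit alone gives 101 − 3.010.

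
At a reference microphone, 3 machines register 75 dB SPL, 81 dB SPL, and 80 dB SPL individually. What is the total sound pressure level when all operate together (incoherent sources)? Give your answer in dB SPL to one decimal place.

For uncorrelated sources the intensities add, so convert each level to linear form, sum, and take 10·log₁₀ of the total.
Σ 10^(L/10) = 10^(75/10) + 10^(81/10) + 10^(80/10) = 2.575e+08.
L_total = 10·log₁₀(2.575e+08) = 84.11 dB SPL.

84.1 dB SPL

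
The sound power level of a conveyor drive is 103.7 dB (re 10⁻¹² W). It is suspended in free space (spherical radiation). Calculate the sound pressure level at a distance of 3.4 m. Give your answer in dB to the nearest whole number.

The power spreads over a sphere of area 4π·r², so L_p = L_w − 10·log₁₀(4π·r²).
4π·r² = 145.3 m², 10·log₁₀ of that is 21.622 dB.
L_p = 103.7 − 21.622 = 82.08 dB.

82 dB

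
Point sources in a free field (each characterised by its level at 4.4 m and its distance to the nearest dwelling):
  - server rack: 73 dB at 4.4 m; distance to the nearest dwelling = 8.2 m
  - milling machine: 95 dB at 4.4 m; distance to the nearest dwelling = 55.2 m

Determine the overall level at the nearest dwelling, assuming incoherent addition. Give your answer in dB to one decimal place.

74.1 dB

Apply inverse-square spreading to bring every level to the receiver, then sum 10^(L/10).
server rack: 73 − 20·log₁₀(8.2/4.4) = 73 − 5.41 = 67.59 dB.
milling machine: 95 − 20·log₁₀(55.2/4.4) = 95 − 21.97 = 73.03 dB.
Σ 10^(L/10) = 2.584e+07 → L_total = 10·log₁₀(2.584e+07) = 74.12 dB.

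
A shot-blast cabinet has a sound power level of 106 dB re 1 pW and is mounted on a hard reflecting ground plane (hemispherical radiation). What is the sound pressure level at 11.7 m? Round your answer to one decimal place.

The power spreads over a hemisphere of area 2π·r², so L_p = L_w − 10·log₁₀(2π·r²).
2π·r² = 860.1 m², 10·log₁₀ of that is 29.346 dB.
L_p = 106 − 29.346 = 76.65 dB.

76.7 dB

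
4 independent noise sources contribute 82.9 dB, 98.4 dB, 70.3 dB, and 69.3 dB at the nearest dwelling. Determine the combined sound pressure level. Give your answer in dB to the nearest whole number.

For uncorrelated sources the intensities add, so convert each level to linear form, sum, and take 10·log₁₀ of the total.
Σ 10^(L/10) = 10^(82.9/10) + 10^(98.4/10) + 10^(70.3/10) + 10^(69.3/10) = 7.133e+09.
L_total = 10·log₁₀(7.133e+09) = 98.53 dB.

99 dB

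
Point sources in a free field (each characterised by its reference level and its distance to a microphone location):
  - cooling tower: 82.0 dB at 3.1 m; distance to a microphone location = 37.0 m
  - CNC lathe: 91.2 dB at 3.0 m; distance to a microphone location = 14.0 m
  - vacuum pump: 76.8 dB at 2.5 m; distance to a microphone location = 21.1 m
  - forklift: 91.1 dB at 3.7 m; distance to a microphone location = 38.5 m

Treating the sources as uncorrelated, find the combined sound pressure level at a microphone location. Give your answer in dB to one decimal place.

78.7 dB

Apply inverse-square spreading to bring every level to the receiver, then sum 10^(L/10).
cooling tower: 82.0 − 20·log₁₀(37.0/3.1) = 82.0 − 21.54 = 60.46 dB.
CNC lathe: 91.2 − 20·log₁₀(14.0/3.0) = 91.2 − 13.38 = 77.82 dB.
vacuum pump: 76.8 − 20·log₁₀(21.1/2.5) = 76.8 − 18.53 = 58.27 dB.
forklift: 91.1 − 20·log₁₀(38.5/3.7) = 91.1 − 20.35 = 70.75 dB.
Σ 10^(L/10) = 7.421e+07 → L_total = 10·log₁₀(7.421e+07) = 78.70 dB.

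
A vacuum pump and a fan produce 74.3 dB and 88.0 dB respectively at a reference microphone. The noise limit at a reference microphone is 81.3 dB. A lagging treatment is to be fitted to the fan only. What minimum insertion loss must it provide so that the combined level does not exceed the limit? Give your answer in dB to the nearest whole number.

8 dB

Everything except the fan sums to 10^(74.3/10) = 2.692e+07 in linear terms, 74.30 dB.
To meet 81.3 dB overall, the treated fan may contribute at most 10^(81.3/10) − 2.692e+07 = 1.080e+08, i.e. 80.33 dB.
Required insertion loss = 88.0 − 80.33 = 7.67 dB.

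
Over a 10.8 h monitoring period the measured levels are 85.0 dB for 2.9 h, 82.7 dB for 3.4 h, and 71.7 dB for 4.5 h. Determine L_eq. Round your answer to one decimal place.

81.8 dB

Weight each interval's intensity by its duration and average over T = 10.8 h:
Σ tᵢ·10^(Lᵢ/10) = 2.9·10^(85.0/10) + 3.4·10^(82.7/10) + 4.5·10^(71.7/10) = 1.617e+09.
L_eq = 10·log₁₀(1.617e+09/10.8) = 81.75 dB.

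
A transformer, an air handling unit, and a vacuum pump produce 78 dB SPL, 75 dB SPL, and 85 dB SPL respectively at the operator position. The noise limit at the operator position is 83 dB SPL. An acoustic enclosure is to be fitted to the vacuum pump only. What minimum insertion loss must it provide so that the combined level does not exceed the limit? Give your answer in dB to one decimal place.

Fixed contribution from the other sources: Σ 10^(L/10) = 10^(78/10) + 10^(75/10) = 9.472e+07 (79.76 dB SPL).
To meet 83 dB SPL overall, the treated vacuum pump may contribute at most 10^(83/10) − 9.472e+07 = 1.048e+08, i.e. 80.20 dB SPL.
So the vacuum pump must be reduced from 85 to 80.20 dB SPL: IL = 4.80 dB.

4.8 dB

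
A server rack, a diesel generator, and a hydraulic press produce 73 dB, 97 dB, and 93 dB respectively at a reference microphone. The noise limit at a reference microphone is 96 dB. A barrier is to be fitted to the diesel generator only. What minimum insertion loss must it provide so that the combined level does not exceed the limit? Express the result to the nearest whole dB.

4 dB

Fixed contribution from the other sources: Σ 10^(L/10) = 10^(73/10) + 10^(93/10) = 2.015e+09 (93.04 dB).
To meet 96 dB overall, the treated diesel generator may contribute at most 10^(96/10) − 2.015e+09 = 1.966e+09, i.e. 92.94 dB.
Required insertion loss = 97 − 92.94 = 4.06 dB.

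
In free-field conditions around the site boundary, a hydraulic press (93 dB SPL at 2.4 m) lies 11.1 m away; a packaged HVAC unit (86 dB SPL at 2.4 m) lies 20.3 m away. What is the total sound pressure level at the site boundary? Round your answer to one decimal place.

79.9 dB SPL

Propagate each source to the receiver with L = L_ref − 20·log₁₀(r/r_ref), then add intensities.
hydraulic press: 93 − 20·log₁₀(11.1/2.4) = 93 − 13.30 = 79.70 dB SPL.
packaged HVAC unit: 86 − 20·log₁₀(20.3/2.4) = 86 − 18.55 = 67.45 dB SPL.
Σ 10^(L/10) = 9.884e+07 → L_total = 10·log₁₀(9.884e+07) = 79.95 dB SPL.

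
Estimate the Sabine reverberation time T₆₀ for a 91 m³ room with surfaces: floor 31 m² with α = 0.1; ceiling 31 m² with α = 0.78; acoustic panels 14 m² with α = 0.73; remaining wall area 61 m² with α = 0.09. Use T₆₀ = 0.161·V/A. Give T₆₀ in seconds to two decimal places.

Total absorption A = 31·0.1 + 31·0.78 + 14·0.73 + 61·0.09 = 42.99 m² sabins.
T₆₀ = 0.161 × 91 / 42.99 = 0.341 s.

0.34 s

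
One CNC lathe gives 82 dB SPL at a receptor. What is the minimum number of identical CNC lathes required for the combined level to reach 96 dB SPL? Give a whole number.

26

The shortfall is 96 − 82 = 14.0 dB, and N units add 10·log₁₀ N, so need 10·log₁₀ N ≥ 14.0.
N ≥ 10^(14.0/10) = 25.119, so N = 26.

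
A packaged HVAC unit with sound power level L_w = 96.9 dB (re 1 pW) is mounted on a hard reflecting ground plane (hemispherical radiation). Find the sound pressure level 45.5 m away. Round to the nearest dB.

L_p = L_w − 10·log₁₀(2π·r²) with r = 45.5 m.
2π·r² = 1.301e+04 m², 10·log₁₀ of that is 41.142 dB.
L_p = 96.9 − 41.142 = 55.76 dB.

56 dB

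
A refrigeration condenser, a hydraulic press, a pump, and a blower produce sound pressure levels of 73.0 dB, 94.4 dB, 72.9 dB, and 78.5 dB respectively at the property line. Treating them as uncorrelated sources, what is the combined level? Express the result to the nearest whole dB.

Incoherent sources combine by intensity addition: L_total = 10·log₁₀(Σ 10^(L_i/10)).
Σ 10^(L/10) = 10^(73.0/10) + 10^(94.4/10) + 10^(72.9/10) + 10^(78.5/10) = 2.864e+09.
L_total = 10·log₁₀(2.864e+09) = 94.57 dB.

95 dB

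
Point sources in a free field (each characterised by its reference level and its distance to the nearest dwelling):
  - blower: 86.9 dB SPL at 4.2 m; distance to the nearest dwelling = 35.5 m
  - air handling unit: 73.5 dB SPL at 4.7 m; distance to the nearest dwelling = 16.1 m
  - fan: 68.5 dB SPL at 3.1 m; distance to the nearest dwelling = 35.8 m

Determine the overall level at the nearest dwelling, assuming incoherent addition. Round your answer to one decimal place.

Propagate each source to the receiver with L = L_ref − 20·log₁₀(r/r_ref), then add intensities.
blower: 86.9 − 20·log₁₀(35.5/4.2) = 86.9 − 18.54 = 68.36 dB SPL.
air handling unit: 73.5 − 20·log₁₀(16.1/4.7) = 73.5 − 10.69 = 62.81 dB SPL.
fan: 68.5 − 20·log₁₀(35.8/3.1) = 68.5 − 21.25 = 47.25 dB SPL.
Σ 10^(L/10) = 8.816e+06 → L_total = 10·log₁₀(8.816e+06) = 69.45 dB SPL.

69.5 dB SPL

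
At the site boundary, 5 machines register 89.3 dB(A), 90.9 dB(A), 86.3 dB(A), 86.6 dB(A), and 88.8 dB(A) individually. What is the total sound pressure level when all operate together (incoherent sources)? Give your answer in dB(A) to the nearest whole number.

For uncorrelated sources the intensities add, so convert each level to linear form, sum, and take 10·log₁₀ of the total.
Σ 10^(L/10) = 10^(89.3/10) + 10^(90.9/10) + 10^(86.3/10) + 10^(86.6/10) + 10^(88.8/10) = 3.724e+09.
L_total = 10·log₁₀(3.724e+09) = 95.71 dB(A).

96 dB(A)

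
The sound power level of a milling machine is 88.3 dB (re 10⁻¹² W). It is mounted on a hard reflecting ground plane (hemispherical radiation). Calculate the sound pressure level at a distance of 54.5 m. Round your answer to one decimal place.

Free-field hemispherical radiation: L_p = L_w − 10·log₁₀(2π·r²), r = 54.5 m.
2π·r² = 1.866e+04 m², 10·log₁₀ of that is 42.710 dB.
L_p = 88.3 − 42.710 = 45.59 dB.

45.6 dB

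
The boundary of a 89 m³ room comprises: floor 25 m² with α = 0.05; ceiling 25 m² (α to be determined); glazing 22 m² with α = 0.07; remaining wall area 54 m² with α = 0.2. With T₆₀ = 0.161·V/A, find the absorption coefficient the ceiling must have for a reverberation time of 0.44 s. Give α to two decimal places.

From T₆₀ = 0.161·V/A, the target T₆₀ = 0.44 s needs A = 0.161·89/0.44 = 32.57 m².
Absorption from the other surfaces = 25·0.05 + 22·0.07 + 54·0.2 = 13.59 m², so the ceiling must supply 18.98 m² over 25 m².
α = 18.98/25 = 0.759.

0.76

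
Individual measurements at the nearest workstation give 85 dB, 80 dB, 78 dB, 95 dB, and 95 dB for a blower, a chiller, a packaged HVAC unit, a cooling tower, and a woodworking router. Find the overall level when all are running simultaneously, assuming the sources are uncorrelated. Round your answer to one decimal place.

98.3 dB

Incoherent sources combine by intensity addition: L_total = 10·log₁₀(Σ 10^(L_i/10)).
Σ 10^(L/10) = 10^(85/10) + 10^(80/10) + 10^(78/10) + 10^(95/10) + 10^(95/10) = 6.804e+09.
L_total = 10·log₁₀(6.804e+09) = 98.33 dB.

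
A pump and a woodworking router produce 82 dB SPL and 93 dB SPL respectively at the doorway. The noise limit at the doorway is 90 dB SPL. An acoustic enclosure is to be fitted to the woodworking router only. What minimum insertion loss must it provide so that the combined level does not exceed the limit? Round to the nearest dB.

Everything except the woodworking router sums to 10^(82/10) = 1.585e+08 in linear terms, 82.00 dB SPL.
The limit corresponds to 10^(90/10) = 1.000e+09; subtracting the fixed part leaves 8.415e+08 for the woodworking router, i.e. 89.25 dB SPL.
Required insertion loss = 93 − 89.25 = 3.75 dB.

4 dB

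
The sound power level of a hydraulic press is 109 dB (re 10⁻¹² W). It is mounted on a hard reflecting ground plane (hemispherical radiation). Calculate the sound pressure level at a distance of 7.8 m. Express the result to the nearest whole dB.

L_p = L_w − 10·log₁₀(2π·r²) with r = 7.8 m.
2π·r² = 382.3 m², 10·log₁₀ of that is 25.824 dB.
L_p = 109 − 25.824 = 83.18 dB.

83 dB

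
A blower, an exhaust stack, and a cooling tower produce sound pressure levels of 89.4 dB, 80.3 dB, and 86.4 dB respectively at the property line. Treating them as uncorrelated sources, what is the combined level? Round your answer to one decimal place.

For uncorrelated sources the intensities add, so convert each level to linear form, sum, and take 10·log₁₀ of the total.
Σ 10^(L/10) = 10^(89.4/10) + 10^(80.3/10) + 10^(86.4/10) = 1.415e+09.
L_total = 10·log₁₀(1.415e+09) = 91.51 dB.

91.5 dB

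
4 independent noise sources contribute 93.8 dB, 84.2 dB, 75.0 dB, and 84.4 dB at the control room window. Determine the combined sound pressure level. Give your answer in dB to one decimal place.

Incoherent sources combine by intensity addition: L_total = 10·log₁₀(Σ 10^(L_i/10)).
Σ 10^(L/10) = 10^(93.8/10) + 10^(84.2/10) + 10^(75.0/10) + 10^(84.4/10) = 2.969e+09.
L_total = 10·log₁₀(2.969e+09) = 94.73 dB.

94.7 dB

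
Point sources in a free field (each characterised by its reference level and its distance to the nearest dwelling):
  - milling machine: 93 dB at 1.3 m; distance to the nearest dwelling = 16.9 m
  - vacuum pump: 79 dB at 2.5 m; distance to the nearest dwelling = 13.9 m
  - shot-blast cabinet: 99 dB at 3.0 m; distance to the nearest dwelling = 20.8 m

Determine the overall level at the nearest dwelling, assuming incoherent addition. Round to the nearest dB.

83 dB

Propagate each source to the receiver with L = L_ref − 20·log₁₀(r/r_ref), then add intensities.
milling machine: 93 − 20·log₁₀(16.9/1.3) = 93 − 22.28 = 70.72 dB.
vacuum pump: 79 − 20·log₁₀(13.9/2.5) = 79 − 14.90 = 64.10 dB.
shot-blast cabinet: 99 − 20·log₁₀(20.8/3.0) = 99 − 16.82 = 82.18 dB.
Σ 10^(L/10) = 1.796e+08 → L_total = 10·log₁₀(1.796e+08) = 82.54 dB.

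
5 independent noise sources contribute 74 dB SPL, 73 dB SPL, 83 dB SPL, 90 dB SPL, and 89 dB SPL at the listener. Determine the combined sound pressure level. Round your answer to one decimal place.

93.1 dB SPL

For uncorrelated sources the intensities add, so convert each level to linear form, sum, and take 10·log₁₀ of the total.
Σ 10^(L/10) = 10^(74/10) + 10^(73/10) + 10^(83/10) + 10^(90/10) + 10^(89/10) = 2.039e+09.
L_total = 10·log₁₀(2.039e+09) = 93.09 dB SPL.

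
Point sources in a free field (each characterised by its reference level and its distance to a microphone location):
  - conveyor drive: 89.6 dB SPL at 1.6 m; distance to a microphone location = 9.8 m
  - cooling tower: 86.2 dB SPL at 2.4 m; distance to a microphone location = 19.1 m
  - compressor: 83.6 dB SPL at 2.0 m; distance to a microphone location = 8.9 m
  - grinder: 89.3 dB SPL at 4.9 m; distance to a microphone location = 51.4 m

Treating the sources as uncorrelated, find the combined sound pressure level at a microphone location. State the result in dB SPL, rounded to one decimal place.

77.0 dB SPL

Propagate each source to the receiver with L = L_ref − 20·log₁₀(r/r_ref), then add intensities.
conveyor drive: 89.6 − 20·log₁₀(9.8/1.6) = 89.6 − 15.74 = 73.86 dB SPL.
cooling tower: 86.2 − 20·log₁₀(19.1/2.4) = 86.2 − 18.02 = 68.18 dB SPL.
compressor: 83.6 − 20·log₁₀(8.9/2.0) = 83.6 − 12.97 = 70.63 dB SPL.
grinder: 89.3 − 20·log₁₀(51.4/4.9) = 89.3 − 20.42 = 68.88 dB SPL.
Σ 10^(L/10) = 5.020e+07 → L_total = 10·log₁₀(5.020e+07) = 77.01 dB SPL.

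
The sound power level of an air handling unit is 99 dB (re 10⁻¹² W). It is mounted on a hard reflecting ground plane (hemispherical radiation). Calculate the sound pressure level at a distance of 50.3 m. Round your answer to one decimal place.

L_p = L_w − 10·log₁₀(2π·r²) with r = 50.3 m.
2π·r² = 1.59e+04 m², 10·log₁₀ of that is 42.013 dB.
L_p = 99 − 42.013 = 56.99 dB.

57.0 dB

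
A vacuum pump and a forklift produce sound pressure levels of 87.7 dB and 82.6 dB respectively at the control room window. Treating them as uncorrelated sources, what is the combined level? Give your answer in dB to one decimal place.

For uncorrelated sources the intensities add, so convert each level to linear form, sum, and take 10·log₁₀ of the total.
Σ 10^(L/10) = 10^(87.7/10) + 10^(82.6/10) = 7.708e+08.
L_total = 10·log₁₀(7.708e+08) = 88.87 dB.

88.9 dB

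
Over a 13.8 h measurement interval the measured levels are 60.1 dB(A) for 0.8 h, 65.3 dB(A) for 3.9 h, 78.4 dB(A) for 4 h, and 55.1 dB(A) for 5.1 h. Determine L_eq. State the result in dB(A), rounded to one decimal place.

73.3 dB(A)

The energy average is taken in the linear domain: L_eq = 10·log₁₀[(Σ tᵢ·10^(Lᵢ/10))/T], T = 13.8 h.
Σ tᵢ·10^(Lᵢ/10) = 0.8·10^(60.1/10) + 3.9·10^(65.3/10) + 4·10^(78.4/10) + 5.1·10^(55.1/10) = 2.924e+08.
L_eq = 10·log₁₀(2.924e+08/13.8) = 73.26 dB(A).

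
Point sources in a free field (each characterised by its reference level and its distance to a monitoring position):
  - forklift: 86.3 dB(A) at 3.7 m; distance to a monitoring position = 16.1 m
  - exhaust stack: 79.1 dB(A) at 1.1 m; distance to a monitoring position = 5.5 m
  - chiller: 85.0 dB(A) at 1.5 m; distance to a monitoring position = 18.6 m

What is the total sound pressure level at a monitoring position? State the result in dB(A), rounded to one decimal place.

Apply inverse-square spreading to bring every level to the receiver, then sum 10^(L/10).
forklift: 86.3 − 20·log₁₀(16.1/3.7) = 86.3 − 12.77 = 73.53 dB(A).
exhaust stack: 79.1 − 20·log₁₀(5.5/1.1) = 79.1 − 13.98 = 65.12 dB(A).
chiller: 85.0 − 20·log₁₀(18.6/1.5) = 85.0 − 21.87 = 63.13 dB(A).
Σ 10^(L/10) = 2.784e+07 → L_total = 10·log₁₀(2.784e+07) = 74.45 dB(A).

74.4 dB(A)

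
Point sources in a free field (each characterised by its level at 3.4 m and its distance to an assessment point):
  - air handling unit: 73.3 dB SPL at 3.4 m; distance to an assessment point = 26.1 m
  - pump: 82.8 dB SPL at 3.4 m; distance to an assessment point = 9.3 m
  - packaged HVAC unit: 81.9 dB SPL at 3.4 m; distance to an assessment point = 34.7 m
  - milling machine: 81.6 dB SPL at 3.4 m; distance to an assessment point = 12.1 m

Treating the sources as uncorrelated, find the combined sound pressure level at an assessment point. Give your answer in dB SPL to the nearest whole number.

76 dB SPL

Propagate each source to the receiver with L = L_ref − 20·log₁₀(r/r_ref), then add intensities.
air handling unit: 73.3 − 20·log₁₀(26.1/3.4) = 73.3 − 17.70 = 55.60 dB SPL.
pump: 82.8 − 20·log₁₀(9.3/3.4) = 82.8 − 8.74 = 74.06 dB SPL.
packaged HVAC unit: 81.9 − 20·log₁₀(34.7/3.4) = 81.9 − 20.18 = 61.72 dB SPL.
milling machine: 81.6 − 20·log₁₀(12.1/3.4) = 81.6 − 11.03 = 70.57 dB SPL.
Σ 10^(L/10) = 3.873e+07 → L_total = 10·log₁₀(3.873e+07) = 75.88 dB SPL.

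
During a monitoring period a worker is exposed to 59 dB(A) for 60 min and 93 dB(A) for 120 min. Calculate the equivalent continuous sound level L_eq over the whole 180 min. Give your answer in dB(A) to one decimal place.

The energy average is taken in the linear domain: L_eq = 10·log₁₀[(Σ tᵢ·10^(Lᵢ/10))/T], T = 180 min.
Σ tᵢ·10^(Lᵢ/10) = 60·10^(59/10) + 120·10^(93/10) = 2.395e+11.
L_eq = 10·log₁₀(2.395e+11/180) = 91.24 dB(A).

91.2 dB(A)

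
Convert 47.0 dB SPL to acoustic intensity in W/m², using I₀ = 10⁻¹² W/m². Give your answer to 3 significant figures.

5.01e-08 W/m²

I = I₀·10^(L/10) = 10⁻¹² × 10^(47.0/10) = 10^(-7.300).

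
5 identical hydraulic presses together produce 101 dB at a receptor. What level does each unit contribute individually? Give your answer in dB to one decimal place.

5 equal contributions raise the level by 10·log₁₀ 5 = 6.990 dB, so each unit alone gives 101 − 6.990.

94.0 dB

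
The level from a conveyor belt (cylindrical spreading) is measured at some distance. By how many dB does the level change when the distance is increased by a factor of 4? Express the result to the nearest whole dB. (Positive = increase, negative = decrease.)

A line source loses 3 dB per doubling of distance; generally ΔL = −10·log₁₀(r₂/r₁).
ΔL = −10·log₁₀(4) = -6.02 dB.

-6 dB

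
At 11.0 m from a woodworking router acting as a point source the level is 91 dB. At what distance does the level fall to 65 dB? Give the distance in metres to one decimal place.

For a point source L₁ − L₂ = 20·log₁₀(r₂/r₁), so r₂ = r₁·10^((L₁−L₂)/20).
r₂ = 11.0·10^((91−65)/20) = 11.0·10^(26.0/20) = 219.48 m.

219.5 m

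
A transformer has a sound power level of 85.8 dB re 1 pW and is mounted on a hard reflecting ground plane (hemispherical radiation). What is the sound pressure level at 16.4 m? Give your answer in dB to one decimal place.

53.5 dB

L_p = L_w − 10·log₁₀(2π·r²) with r = 16.4 m.
2π·r² = 1690 m², 10·log₁₀ of that is 32.279 dB.
L_p = 85.8 − 32.279 = 53.52 dB.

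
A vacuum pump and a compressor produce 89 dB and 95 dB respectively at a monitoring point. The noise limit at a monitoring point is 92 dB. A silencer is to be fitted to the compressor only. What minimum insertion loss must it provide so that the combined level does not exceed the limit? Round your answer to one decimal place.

The untreated sources together contribute 10^(89/10) = 7.943e+08, i.e. 89.00 dB.
The limit corresponds to 10^(92/10) = 1.585e+09; subtracting the fixed part leaves 7.906e+08 for the compressor, i.e. 88.98 dB.
Required insertion loss = 95 − 88.98 = 6.02 dB.

6.0 dB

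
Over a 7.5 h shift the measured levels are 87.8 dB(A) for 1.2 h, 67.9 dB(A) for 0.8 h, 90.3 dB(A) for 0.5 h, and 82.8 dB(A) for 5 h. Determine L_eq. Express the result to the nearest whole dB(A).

85 dB(A)

L_eq = 10·log₁₀[(1/T)·Σ tᵢ·10^(Lᵢ/10)] with T = 7.5 h.
Σ tᵢ·10^(Lᵢ/10) = 1.2·10^(87.8/10) + 0.8·10^(67.9/10) + 0.5·10^(90.3/10) + 5·10^(82.8/10) = 2.216e+09.
L_eq = 10·log₁₀(2.216e+09/7.5) = 84.71 dB(A).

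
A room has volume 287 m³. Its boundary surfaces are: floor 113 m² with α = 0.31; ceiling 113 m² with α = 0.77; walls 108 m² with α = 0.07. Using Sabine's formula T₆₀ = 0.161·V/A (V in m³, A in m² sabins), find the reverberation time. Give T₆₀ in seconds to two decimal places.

0.36 s

Summing Sᵢαᵢ: 113·0.31 + 113·0.77 + 108·0.07 = 129.60 m².
T₆₀ = 0.161 × 287 / 129.60 = 0.357 s.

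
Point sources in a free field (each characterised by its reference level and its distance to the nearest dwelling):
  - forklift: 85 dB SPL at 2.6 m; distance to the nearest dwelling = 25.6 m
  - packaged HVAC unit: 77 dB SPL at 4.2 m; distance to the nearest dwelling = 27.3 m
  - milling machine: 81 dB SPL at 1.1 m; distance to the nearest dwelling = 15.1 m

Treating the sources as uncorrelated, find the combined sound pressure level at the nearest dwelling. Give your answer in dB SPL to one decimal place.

First find each source's level at the receiver (point-source: −20·log₁₀(r/r_ref)), then combine on an intensity basis.
forklift: 85 − 20·log₁₀(25.6/2.6) = 85 − 19.87 = 65.13 dB SPL.
packaged HVAC unit: 77 − 20·log₁₀(27.3/4.2) = 77 − 16.26 = 60.74 dB SPL.
milling machine: 81 − 20·log₁₀(15.1/1.1) = 81 − 22.75 = 58.25 dB SPL.
Σ 10^(L/10) = 5.116e+06 → L_total = 10·log₁₀(5.116e+06) = 67.09 dB SPL.

67.1 dB SPL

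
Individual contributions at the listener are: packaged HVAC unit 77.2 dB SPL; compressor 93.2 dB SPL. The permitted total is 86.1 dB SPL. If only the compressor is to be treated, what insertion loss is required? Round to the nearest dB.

Everything except the compressor sums to 10^(77.2/10) = 5.248e+07 in linear terms, 77.20 dB SPL.
The limit corresponds to 10^(86.1/10) = 4.074e+08; subtracting the fixed part leaves 3.549e+08 for the compressor, i.e. 85.50 dB SPL.
Required insertion loss = 93.2 − 85.50 = 7.70 dB.

8 dB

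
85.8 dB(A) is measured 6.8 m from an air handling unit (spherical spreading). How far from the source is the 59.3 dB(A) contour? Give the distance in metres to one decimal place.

143.7 m

For a point source L₁ − L₂ = 20·log₁₀(r₂/r₁), so r₂ = r₁·10^((L₁−L₂)/20).
r₂ = 6.8·10^((85.8−59.3)/20) = 6.8·10^(26.5/20) = 143.72 m.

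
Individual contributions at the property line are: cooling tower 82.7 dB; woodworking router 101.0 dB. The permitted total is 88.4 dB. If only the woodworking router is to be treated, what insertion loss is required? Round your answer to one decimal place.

14.0 dB

Everything except the woodworking router sums to 10^(82.7/10) = 1.862e+08 in linear terms, 82.70 dB.
The limit corresponds to 10^(88.4/10) = 6.918e+08; subtracting the fixed part leaves 5.056e+08 for the woodworking router, i.e. 87.04 dB.
Required insertion loss = 101.0 − 87.04 = 13.96 dB.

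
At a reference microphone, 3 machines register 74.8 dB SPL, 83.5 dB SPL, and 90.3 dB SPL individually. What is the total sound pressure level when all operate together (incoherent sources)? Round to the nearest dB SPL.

Incoherent sources combine by intensity addition: L_total = 10·log₁₀(Σ 10^(L_i/10)).
Σ 10^(L/10) = 10^(74.8/10) + 10^(83.5/10) + 10^(90.3/10) = 1.326e+09.
L_total = 10·log₁₀(1.326e+09) = 91.22 dB SPL.

91 dB SPL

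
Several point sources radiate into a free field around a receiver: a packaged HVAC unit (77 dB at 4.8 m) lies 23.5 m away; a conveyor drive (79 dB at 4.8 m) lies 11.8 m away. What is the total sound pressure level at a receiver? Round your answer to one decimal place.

Propagate each source to the receiver with L = L_ref − 20·log₁₀(r/r_ref), then add intensities.
packaged HVAC unit: 77 − 20·log₁₀(23.5/4.8) = 77 − 13.80 = 63.20 dB.
conveyor drive: 79 − 20·log₁₀(11.8/4.8) = 79 − 7.81 = 71.19 dB.
Σ 10^(L/10) = 1.523e+07 → L_total = 10·log₁₀(1.523e+07) = 71.83 dB.

71.8 dB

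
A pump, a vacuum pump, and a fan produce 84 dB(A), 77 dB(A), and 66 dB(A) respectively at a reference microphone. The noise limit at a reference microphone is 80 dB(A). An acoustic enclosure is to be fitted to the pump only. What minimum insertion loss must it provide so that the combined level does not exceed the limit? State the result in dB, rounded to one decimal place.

Everything except the pump sums to 10^(77/10) + 10^(66/10) = 5.410e+07 in linear terms, 77.33 dB(A).
The limit corresponds to 10^(80/10) = 1.000e+08; subtracting the fixed part leaves 4.590e+07 for the pump, i.e. 76.62 dB(A).
Required insertion loss = 84 − 76.62 = 7.38 dB.

7.4 dB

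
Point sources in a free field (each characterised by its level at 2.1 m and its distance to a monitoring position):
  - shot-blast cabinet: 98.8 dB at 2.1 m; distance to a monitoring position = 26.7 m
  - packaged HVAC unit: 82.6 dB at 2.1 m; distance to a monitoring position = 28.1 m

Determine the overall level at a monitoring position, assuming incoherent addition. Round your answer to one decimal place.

76.8 dB

First find each source's level at the receiver (point-source: −20·log₁₀(r/r_ref)), then combine on an intensity basis.
shot-blast cabinet: 98.8 − 20·log₁₀(26.7/2.1) = 98.8 − 22.09 = 76.71 dB.
packaged HVAC unit: 82.6 − 20·log₁₀(28.1/2.1) = 82.6 − 22.53 = 60.07 dB.
Σ 10^(L/10) = 4.794e+07 → L_total = 10·log₁₀(4.794e+07) = 76.81 dB.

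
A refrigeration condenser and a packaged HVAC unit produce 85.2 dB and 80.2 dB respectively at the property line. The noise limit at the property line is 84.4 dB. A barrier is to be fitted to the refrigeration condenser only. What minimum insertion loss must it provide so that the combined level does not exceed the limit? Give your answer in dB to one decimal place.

Everything except the refrigeration condenser sums to 10^(80.2/10) = 1.047e+08 in linear terms, 80.20 dB.
The limit corresponds to 10^(84.4/10) = 2.754e+08; subtracting the fixed part leaves 1.707e+08 for the refrigeration condenser, i.e. 82.32 dB.
So the refrigeration condenser must be reduced from 85.2 to 82.32 dB: IL = 2.88 dB.

2.9 dB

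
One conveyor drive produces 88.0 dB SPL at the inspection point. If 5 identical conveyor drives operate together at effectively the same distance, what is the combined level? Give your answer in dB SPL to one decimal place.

95.0 dB SPL

L_total = L₁ + 10·log₁₀ N for N identical incoherent sources.
L_total = 88.0 + 10·log₁₀(5) = 88.0 + 6.990 = 94.99 dB SPL.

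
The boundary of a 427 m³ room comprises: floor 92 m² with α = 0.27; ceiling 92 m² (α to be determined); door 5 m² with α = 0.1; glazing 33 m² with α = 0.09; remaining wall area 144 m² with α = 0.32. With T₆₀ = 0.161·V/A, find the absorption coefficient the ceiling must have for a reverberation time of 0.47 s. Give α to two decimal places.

Required total absorption A = 0.161·427/0.47 = 146.27 m².
Absorption from the other surfaces = 92·0.27 + 5·0.1 + 33·0.09 + 144·0.32 = 74.39 m², so the ceiling must supply 71.88 m² over 92 m².
α = 71.88/92 = 0.781.

0.78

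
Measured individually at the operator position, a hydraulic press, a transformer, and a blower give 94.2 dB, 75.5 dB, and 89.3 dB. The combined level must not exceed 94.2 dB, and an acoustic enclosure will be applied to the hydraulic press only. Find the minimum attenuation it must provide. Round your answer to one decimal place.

1.8 dB

Fixed contribution from the other sources: Σ 10^(L/10) = 10^(75.5/10) + 10^(89.3/10) = 8.866e+08 (89.48 dB).
To meet 94.2 dB overall, the treated hydraulic press may contribute at most 10^(94.2/10) − 8.866e+08 = 1.744e+09, i.e. 92.41 dB.
So the hydraulic press must be reduced from 94.2 to 92.41 dB: IL = 1.79 dB.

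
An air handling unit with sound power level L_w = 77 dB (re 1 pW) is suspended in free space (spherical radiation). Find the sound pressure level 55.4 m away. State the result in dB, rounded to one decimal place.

The power spreads over a sphere of area 4π·r², so L_p = L_w − 10·log₁₀(4π·r²).
4π·r² = 3.857e+04 m², 10·log₁₀ of that is 45.862 dB.
L_p = 77 − 45.862 = 31.14 dB.

31.1 dB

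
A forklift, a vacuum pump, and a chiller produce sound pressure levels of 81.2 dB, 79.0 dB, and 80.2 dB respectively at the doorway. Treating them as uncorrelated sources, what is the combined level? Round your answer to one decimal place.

85.0 dB

For uncorrelated sources the intensities add, so convert each level to linear form, sum, and take 10·log₁₀ of the total.
Σ 10^(L/10) = 10^(81.2/10) + 10^(79.0/10) + 10^(80.2/10) = 3.160e+08.
L_total = 10·log₁₀(3.160e+08) = 85.00 dB.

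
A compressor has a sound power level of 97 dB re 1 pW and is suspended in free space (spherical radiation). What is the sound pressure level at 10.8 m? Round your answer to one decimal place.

The power spreads over a sphere of area 4π·r², so L_p = L_w − 10·log₁₀(4π·r²).
4π·r² = 1466 m², 10·log₁₀ of that is 31.661 dB.
L_p = 97 − 31.661 = 65.34 dB.

65.3 dB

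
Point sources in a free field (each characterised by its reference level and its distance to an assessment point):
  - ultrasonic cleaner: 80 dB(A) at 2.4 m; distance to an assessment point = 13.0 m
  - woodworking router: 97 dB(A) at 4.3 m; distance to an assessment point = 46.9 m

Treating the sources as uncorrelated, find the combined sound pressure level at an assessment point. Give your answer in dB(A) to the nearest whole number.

77 dB(A)

Propagate each source to the receiver with L = L_ref − 20·log₁₀(r/r_ref), then add intensities.
ultrasonic cleaner: 80 − 20·log₁₀(13.0/2.4) = 80 − 14.67 = 65.33 dB(A).
woodworking router: 97 − 20·log₁₀(46.9/4.3) = 97 − 20.75 = 76.25 dB(A).
Σ 10^(L/10) = 4.554e+07 → L_total = 10·log₁₀(4.554e+07) = 76.58 dB(A).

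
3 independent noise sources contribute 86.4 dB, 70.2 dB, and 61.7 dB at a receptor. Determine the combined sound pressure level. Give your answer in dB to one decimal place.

For uncorrelated sources the intensities add, so convert each level to linear form, sum, and take 10·log₁₀ of the total.
Σ 10^(L/10) = 10^(86.4/10) + 10^(70.2/10) + 10^(61.7/10) = 4.485e+08.
L_total = 10·log₁₀(4.485e+08) = 86.52 dB.

86.5 dB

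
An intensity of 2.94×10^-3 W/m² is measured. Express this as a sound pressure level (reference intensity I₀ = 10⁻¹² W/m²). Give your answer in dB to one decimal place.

Dividing by I₀ shifts the exponent by 12: I/I₀ = 2.94×10^9.
L = 10·(0.4683 + 9) = 94.68 dB.

94.7 dB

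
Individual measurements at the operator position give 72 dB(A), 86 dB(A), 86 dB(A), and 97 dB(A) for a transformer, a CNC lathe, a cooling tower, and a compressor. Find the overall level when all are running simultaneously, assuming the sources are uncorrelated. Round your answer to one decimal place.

97.7 dB(A)

For uncorrelated sources the intensities add, so convert each level to linear form, sum, and take 10·log₁₀ of the total.
Σ 10^(L/10) = 10^(72/10) + 10^(86/10) + 10^(86/10) + 10^(97/10) = 5.824e+09.
L_total = 10·log₁₀(5.824e+09) = 97.65 dB(A).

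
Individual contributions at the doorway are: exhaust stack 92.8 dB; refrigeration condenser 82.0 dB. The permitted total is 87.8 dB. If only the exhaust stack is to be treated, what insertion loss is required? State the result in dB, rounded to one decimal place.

The untreated sources together contribute 10^(82.0/10) = 1.585e+08, i.e. 82.00 dB.
To meet 87.8 dB overall, the treated exhaust stack may contribute at most 10^(87.8/10) − 1.585e+08 = 4.441e+08, i.e. 86.47 dB.
Required insertion loss = 92.8 − 86.47 = 6.33 dB.

6.3 dB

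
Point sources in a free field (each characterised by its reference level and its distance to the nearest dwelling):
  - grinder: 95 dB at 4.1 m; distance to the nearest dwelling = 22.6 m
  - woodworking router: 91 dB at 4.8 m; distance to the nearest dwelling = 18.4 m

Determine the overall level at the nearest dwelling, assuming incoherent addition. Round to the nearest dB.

83 dB

Propagate each source to the receiver with L = L_ref − 20·log₁₀(r/r_ref), then add intensities.
grinder: 95 − 20·log₁₀(22.6/4.1) = 95 − 14.83 = 80.17 dB.
woodworking router: 91 − 20·log₁₀(18.4/4.8) = 91 − 11.67 = 79.33 dB.
Σ 10^(L/10) = 1.897e+08 → L_total = 10·log₁₀(1.897e+08) = 82.78 dB.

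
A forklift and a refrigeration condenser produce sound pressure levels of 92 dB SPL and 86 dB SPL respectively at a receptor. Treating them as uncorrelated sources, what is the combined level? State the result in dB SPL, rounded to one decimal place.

Incoherent sources combine by intensity addition: L_total = 10·log₁₀(Σ 10^(L_i/10)).
Σ 10^(L/10) = 10^(92/10) + 10^(86/10) = 1.983e+09.
L_total = 10·log₁₀(1.983e+09) = 92.97 dB SPL.

93.0 dB SPL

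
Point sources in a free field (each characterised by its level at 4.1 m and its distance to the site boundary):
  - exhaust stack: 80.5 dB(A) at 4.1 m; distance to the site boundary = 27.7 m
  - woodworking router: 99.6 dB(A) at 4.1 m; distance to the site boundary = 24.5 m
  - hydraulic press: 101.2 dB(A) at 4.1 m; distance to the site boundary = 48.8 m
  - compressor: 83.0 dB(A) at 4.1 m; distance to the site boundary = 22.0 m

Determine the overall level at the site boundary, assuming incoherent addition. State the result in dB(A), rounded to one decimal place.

Apply inverse-square spreading to bring every level to the receiver, then sum 10^(L/10).
exhaust stack: 80.5 − 20·log₁₀(27.7/4.1) = 80.5 − 16.59 = 63.91 dB(A).
woodworking router: 99.6 − 20·log₁₀(24.5/4.1) = 99.6 − 15.53 = 84.07 dB(A).
hydraulic press: 101.2 − 20·log₁₀(48.8/4.1) = 101.2 − 21.51 = 79.69 dB(A).
compressor: 83.0 − 20·log₁₀(22.0/4.1) = 83.0 − 14.59 = 68.41 dB(A).
Σ 10^(L/10) = 3.578e+08 → L_total = 10·log₁₀(3.578e+08) = 85.54 dB(A).

85.5 dB(A)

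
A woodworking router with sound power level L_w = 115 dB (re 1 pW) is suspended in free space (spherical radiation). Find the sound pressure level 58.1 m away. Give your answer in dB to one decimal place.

L_p = L_w − 10·log₁₀(4π·r²) with r = 58.1 m.
4π·r² = 4.242e+04 m², 10·log₁₀ of that is 46.276 dB.
L_p = 115 − 46.276 = 68.72 dB.

68.7 dB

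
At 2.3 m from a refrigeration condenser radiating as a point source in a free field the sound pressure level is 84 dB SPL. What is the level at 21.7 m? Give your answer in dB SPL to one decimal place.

Point-source attenuation: ΔL = 20·log₁₀(r₂/r₁) = 20·log₁₀(21.7/2.3) = 19.495 dB.
L₂ = 84 − 20·log₁₀(21.7/2.3) = 84 − 19.495 = 64.51 dB SPL.

64.5 dB SPL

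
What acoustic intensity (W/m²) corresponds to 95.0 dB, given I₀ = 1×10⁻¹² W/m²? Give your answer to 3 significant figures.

0.00316 W/m²

L = 10·log₁₀(I/I₀) ⇒ I = I₀·10^(L/10) = 10⁻¹² × 10^9.50.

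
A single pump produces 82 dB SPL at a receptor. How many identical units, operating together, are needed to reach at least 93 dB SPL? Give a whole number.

Need L₁ + 10·log₁₀ N ≥ 93, i.e. log₁₀ N ≥ 1.10.
N ≥ 10^(11.0/10) = 12.589, so N = 13.

13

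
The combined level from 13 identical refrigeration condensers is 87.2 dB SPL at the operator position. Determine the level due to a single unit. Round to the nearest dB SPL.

76 dB SPL

Dividing the total intensity by 13 lowers the level by 10·log₁₀ 13 = 11.139 dB: L₁ = 87.2 − 11.139.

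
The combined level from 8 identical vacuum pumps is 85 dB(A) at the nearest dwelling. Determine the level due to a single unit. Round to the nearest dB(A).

Dividing the total intensity by 8 lowers the level by 10·log₁₀ 8 = 9.031 dB: L₁ = 85 − 9.031.

76 dB(A)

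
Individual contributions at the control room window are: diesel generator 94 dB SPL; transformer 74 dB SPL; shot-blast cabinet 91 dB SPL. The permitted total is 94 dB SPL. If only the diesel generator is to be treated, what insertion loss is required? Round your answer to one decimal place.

The untreated sources together contribute 10^(74/10) + 10^(91/10) = 1.284e+09, i.e. 91.09 dB SPL.
To meet 94 dB SPL overall, the treated diesel generator may contribute at most 10^(94/10) − 1.284e+09 = 1.228e+09, i.e. 90.89 dB SPL.
Required insertion loss = 94 − 90.89 = 3.11 dB.

3.1 dB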